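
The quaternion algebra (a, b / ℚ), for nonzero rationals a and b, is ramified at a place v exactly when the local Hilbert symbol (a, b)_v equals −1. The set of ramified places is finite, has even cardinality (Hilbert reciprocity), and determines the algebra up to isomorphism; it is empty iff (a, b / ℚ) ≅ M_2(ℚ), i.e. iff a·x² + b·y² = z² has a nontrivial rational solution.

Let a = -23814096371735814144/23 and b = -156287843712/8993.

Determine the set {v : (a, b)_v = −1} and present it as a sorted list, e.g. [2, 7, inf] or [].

[7, 19, 23, inf]

Mod squares: a ≡ -14858, b ≡ -3094. Check v ∈ {∞, 2, 3, 7, 11, 13, 17, 19, 23, 37}.
v=3: a=3^8·(≡1), b=3^4·(≡2) mod 3; (1|3)=+1, (2|3)=-1; (−1)^{8·4·1}·(+1)^4·(-1)^8 = +1.
v=∞: -14858 < 0 and -3094 < 0  ⇒  (a,b)_∞ = -1.
v=7: a=7^2·(≡5), b=7^1·(≡3) mod 7; (5|7)=-1, (3|7)=-1; (−1)^{2·1·3}·(-1)^1·(-1)^2 = -1.
v=13: a=13^2·(≡4), b=13^1·(≡10) mod 13; (4|13)=+1, (10|13)=+1; (−1)^{2·1·6}·(+1)^1·(+1)^2 = +1.
v=2: v_2(a)=13, v_2(b)=7; units ≡ 3, 5 (mod 8); ε·ε+αω+βω = 1·0+13·1+7·1 ≡ 0  ⇒  (a,b)_2 = +1.
v=23: a=23^-1·(≡20), b=23^-2·(≡14) mod 23; (20|23)=-1, (14|23)=-1; (−1)^{-1·-2·11}·(-1)^-2·(-1)^-1 = -1.
v=37: a=37^2·(≡9), b=37^2·(≡23) mod 37; (9|37)=+1, (23|37)=-1; (−1)^{2·2·18}·(+1)^2·(-1)^2 = +1.
v=17: a=17^1·(≡10), b=17^-1·(≡6) mod 17; (10|17)=-1, (6|17)=-1; (−1)^{1·-1·8}·(-1)^-1·(-1)^1 = +1.
v=11: a=11^2·(≡5), b=11^2·(≡7) mod 11; (5|11)=+1, (7|11)=-1; (−1)^{2·2·5}·(+1)^2·(-1)^2 = +1.
v=19: a=19^1·(≡1), b=19^0·(≡10) mod 19; (1|19)=+1, (10|19)=-1; (−1)^{1·0·9}·(+1)^0·(-1)^1 = -1.
Ram(-14858, -3094) = {7, 19, 23, ∞}; no ℚ_7-point on the conic.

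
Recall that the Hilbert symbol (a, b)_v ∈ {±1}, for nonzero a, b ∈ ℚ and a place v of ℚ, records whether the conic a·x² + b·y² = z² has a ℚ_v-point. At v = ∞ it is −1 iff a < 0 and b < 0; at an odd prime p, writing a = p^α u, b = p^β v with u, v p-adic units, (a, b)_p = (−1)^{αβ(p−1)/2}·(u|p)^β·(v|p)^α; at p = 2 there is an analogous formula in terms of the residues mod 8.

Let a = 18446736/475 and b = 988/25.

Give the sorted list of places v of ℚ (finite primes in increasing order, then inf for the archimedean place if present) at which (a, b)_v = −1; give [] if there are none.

Mod squares: a ≡ 447051, b ≡ 247. Check v ∈ {∞, 2, 3, 5, 7, 11, 13, 19, 23, 31}.
v=2: v_2(a)=4, v_2(b)=2; units ≡ 3, 7 (mod 8); ε·ε+αω+βω = 1·1+4·0+2·1 ≡ 1  ⇒  (a,b)_2 = -1.
v=3: a=3^1·(≡1), b=3^0·(≡1) mod 3; (1|3)=+1, (1|3)=+1; (−1)^{1·0·1}·(+1)^0·(+1)^1 = +1.
v=23: a=23^1·(≡3), b=23^0·(≡11) mod 23; (3|23)=+1, (11|23)=-1; (−1)^{1·0·11}·(+1)^0·(-1)^1 = -1.
v=19: a=19^-1·(≡9), b=19^1·(≡15) mod 19; (9|19)=+1, (15|19)=-1; (−1)^{-1·1·9}·(+1)^1·(-1)^-1 = +1.
v=13: a=13^0·(≡5), b=13^1·(≡2) mod 13; (5|13)=-1, (2|13)=-1; (−1)^{0·1·6}·(-1)^1·(-1)^0 = -1.
v=∞: 447051 > 0 and 247 > 0  ⇒  (a,b)_∞ = +1.
v=11: a=11^1·(≡2), b=11^0·(≡3) mod 11; (2|11)=-1, (3|11)=+1; (−1)^{1·0·5}·(-1)^0·(+1)^1 = +1.
v=7: a=7^2·(≡3), b=7^0·(≡2) mod 7; (3|7)=-1, (2|7)=+1; (−1)^{2·0·3}·(-1)^0·(+1)^2 = +1.
v=5: a=5^-2·(≡4), b=5^-2·(≡3) mod 5; (4|5)=+1, (3|5)=-1; (−1)^{-2·-2·2}·(+1)^-2·(-1)^-2 = +1.
v=31: a=31^1·(≡29), b=31^0·(≡11) mod 31; (29|31)=-1, (11|31)=-1; (−1)^{1·0·15}·(-1)^0·(-1)^1 = -1.
|Ram(447051, 247)| = 4, even; anisotropic at {2, 13, 23, 31}.

[2, 13, 23, 31]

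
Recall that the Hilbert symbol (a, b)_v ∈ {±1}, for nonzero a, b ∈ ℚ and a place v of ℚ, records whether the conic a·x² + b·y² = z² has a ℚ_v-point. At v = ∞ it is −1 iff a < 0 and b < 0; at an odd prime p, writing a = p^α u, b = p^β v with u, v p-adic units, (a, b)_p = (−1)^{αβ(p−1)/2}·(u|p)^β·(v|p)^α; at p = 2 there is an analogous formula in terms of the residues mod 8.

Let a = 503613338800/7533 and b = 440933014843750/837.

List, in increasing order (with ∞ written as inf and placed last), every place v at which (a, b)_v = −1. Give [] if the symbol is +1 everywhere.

[2, 3, 13, 31]

(a, b) ≡ (385671, 2046) mod (ℚ^×)²; places V = {2, 3, 5, 11, 13, 19, 29, 31, ∞}.
(a,b)_19: α=2, u≡7; β=2, v≡13 (mod 19); (7|19)=+1, (13|19)=-1; sign (−1)^0·+1^2·-1^2 = +1.
(a,b)_31: α=-1, u≡5; β=-1, v≡8 (mod 31); (5|31)=+1, (8|31)=+1; sign (−1)^1·+1^-1·+1^-1 = -1.
(a,b)_2: α=4, β=1; u≡7, v≡7 (mod 8); ε(u)ε(v)=1·1, αω(v)=4·0, βω(u)=1·0; sum ≡ 1  ⇒  -1.
(a,b)_∞: sgn(385671)=+, sgn(2046)=+, so +1.
(a,b)_13: α=1, u≡10; β=2, v≡6 (mod 13); (10|13)=+1, (6|13)=-1; sign (−1)^0·+1^2·-1^1 = -1.
(a,b)_3: α=-5, u≡1; β=-3, v≡1 (mod 3); (1|3)=+1, (1|3)=+1; sign (−1)^1·+1^-3·+1^-5 = -1.
(a,b)_11: α=1, u≡5; β=1, v≡10 (mod 11); (5|11)=+1, (10|11)=-1; sign (−1)^1·+1^1·-1^1 = +1.
(a,b)_29: α=3, u≡15; β=2, v≡25 (mod 29); (15|29)=-1, (25|29)=+1; sign (−1)^0·-1^2·+1^3 = +1.
(a,b)_5: α=2, u≡4; β=8, v≡4 (mod 5); (4|5)=+1, (4|5)=+1; sign (−1)^0·+1^8·+1^2 = +1.
(385671, 2046 / ℚ) ramifies at {2, 3, 13, 31}: a division algebra.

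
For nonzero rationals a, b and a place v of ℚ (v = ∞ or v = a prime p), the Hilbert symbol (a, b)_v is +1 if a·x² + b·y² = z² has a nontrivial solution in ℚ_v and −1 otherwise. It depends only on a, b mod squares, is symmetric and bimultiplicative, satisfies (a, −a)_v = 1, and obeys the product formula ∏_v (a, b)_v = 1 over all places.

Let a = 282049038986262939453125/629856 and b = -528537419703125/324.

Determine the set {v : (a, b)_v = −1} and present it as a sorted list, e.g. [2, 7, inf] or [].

Mod squares: a ≡ 121278, b ≡ -29. Check v ∈ {∞, 2, 3, 5, 7, 17, 29, 41}.
v=17: a=17^3·(≡12), b=17^2·(≡5) mod 17; (12|17)=-1, (5|17)=-1; (−1)^{3·2·8}·(-1)^2·(-1)^3 = -1.
v=2: v_2(a)=-5, v_2(b)=-2; units ≡ 7, 3 (mod 8); ε·ε+αω+βω = 1·1+-5·1+-2·0 ≡ 0  ⇒  (a,b)_2 = +1.
v=29: a=29^1·(≡6), b=29^1·(≡16) mod 29; (6|29)=+1, (16|29)=+1; (−1)^{1·1·14}·(+1)^1·(+1)^1 = +1.
v=41: a=41^3·(≡34), b=41^2·(≡22) mod 41; (34|41)=-1, (22|41)=-1; (−1)^{3·2·20}·(-1)^2·(-1)^3 = -1.
v=7: a=7^6·(≡5), b=7^4·(≡6) mod 7; (5|7)=-1, (6|7)=-1; (−1)^{6·4·3}·(-1)^4·(-1)^6 = +1.
v=5: a=5^12·(≡3), b=5^6·(≡1) mod 5; (3|5)=-1, (1|5)=+1; (−1)^{12·6·2}·(-1)^6·(+1)^12 = +1.
v=3: a=3^-9·(≡1), b=3^-4·(≡1) mod 3; (1|3)=+1, (1|3)=+1; (−1)^{-9·-4·1}·(+1)^-4·(+1)^-9 = +1.
v=∞: 121278 > 0 and -29 < 0  ⇒  (a,b)_∞ = +1.
Ram(121278, -29) = {17, 41}; no ℚ_17-point on the conic.

[17, 41]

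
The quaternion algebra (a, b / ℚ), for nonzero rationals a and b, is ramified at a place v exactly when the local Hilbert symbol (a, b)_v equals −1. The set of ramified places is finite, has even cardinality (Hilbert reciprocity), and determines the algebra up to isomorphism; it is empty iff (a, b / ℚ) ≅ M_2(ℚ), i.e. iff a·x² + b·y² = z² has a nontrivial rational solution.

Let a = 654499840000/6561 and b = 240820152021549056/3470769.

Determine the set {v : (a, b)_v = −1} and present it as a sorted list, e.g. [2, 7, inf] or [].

(a, b) ≡ (19, 551) mod (ℚ^×)²; places V = {2, 3, 5, 11, 19, 23, 29, ∞}.
(a,b)_∞: sgn(19)=+, sgn(551)=+, so +1.
(a,b)_19: α=1, u≡17; β=1, v≡10 (mod 19); (17|19)=+1, (10|19)=-1; sign (−1)^1·+1^1·-1^1 = +1.
(a,b)_3: α=-8, u≡1; β=-8, v≡2 (mod 3); (1|3)=+1, (2|3)=-1; sign (−1)^0·+1^-8·-1^-8 = +1.
(a,b)_5: α=4, u≡4; β=0, v≡4 (mod 5); (4|5)=+1, (4|5)=+1; sign (−1)^0·+1^0·+1^4 = +1.
(a,b)_29: α=2, u≡21; β=3, v≡18 (mod 29); (21|29)=-1, (18|29)=-1; sign (−1)^0·-1^3·-1^2 = -1.
(a,b)_2: α=16, β=32; u≡3, v≡7 (mod 8); ε(u)ε(v)=1·1, αω(v)=16·0, βω(u)=32·1; sum ≡ 1  ⇒  -1.
(a,b)_23: α=0, u≡10; β=-2, v≡5 (mod 23); (10|23)=-1, (5|23)=-1; sign (−1)^0·-1^-2·-1^0 = +1.
(a,b)_11: α=0, u≡10; β=2, v≡4 (mod 11); (10|11)=-1, (4|11)=+1; sign (−1)^0·-1^2·+1^0 = +1.
|Ram(19, 551)| = 2, even; anisotropic at {2, 29}.

[2, 29]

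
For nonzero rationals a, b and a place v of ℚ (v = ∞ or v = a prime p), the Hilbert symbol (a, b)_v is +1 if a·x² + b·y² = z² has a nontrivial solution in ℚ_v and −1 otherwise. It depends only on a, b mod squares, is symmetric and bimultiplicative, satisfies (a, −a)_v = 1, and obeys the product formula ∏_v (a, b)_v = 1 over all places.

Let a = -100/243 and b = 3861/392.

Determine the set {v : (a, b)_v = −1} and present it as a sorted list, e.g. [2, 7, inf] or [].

Mod squares: a ≡ -3, b ≡ 858. Check v ∈ {∞, 2, 3, 5, 7, 11, 13}.
v=13: a=13^0·(≡12), b=13^1·(≡12) mod 13; (12|13)=+1, (12|13)=+1; (−1)^{0·1·6}·(+1)^1·(+1)^0 = +1.
v=3: a=3^-5·(≡2), b=3^3·(≡1) mod 3; (2|3)=-1, (1|3)=+1; (−1)^{-5·3·1}·(-1)^3·(+1)^-5 = +1.
v=2: v_2(a)=2, v_2(b)=-3; units ≡ 5, 5 (mod 8); ε·ε+αω+βω = 0·0+2·1+-3·1 ≡ 1  ⇒  (a,b)_2 = -1.
v=5: a=5^2·(≡2), b=5^0·(≡3) mod 5; (2|5)=-1, (3|5)=-1; (−1)^{2·0·2}·(-1)^0·(-1)^2 = +1.
v=7: a=7^0·(≡1), b=7^-2·(≡4) mod 7; (1|7)=+1, (4|7)=+1; (−1)^{0·-2·3}·(+1)^-2·(+1)^0 = +1.
v=∞: -3 < 0 and 858 > 0  ⇒  (a,b)_∞ = +1.
v=11: a=11^0·(≡10), b=11^1·(≡3) mod 11; (10|11)=-1, (3|11)=+1; (−1)^{0·1·5}·(-1)^1·(+1)^0 = -1.
(-3, 858 / ℚ) ramifies at {2, 11}: a division algebra.

[2, 11]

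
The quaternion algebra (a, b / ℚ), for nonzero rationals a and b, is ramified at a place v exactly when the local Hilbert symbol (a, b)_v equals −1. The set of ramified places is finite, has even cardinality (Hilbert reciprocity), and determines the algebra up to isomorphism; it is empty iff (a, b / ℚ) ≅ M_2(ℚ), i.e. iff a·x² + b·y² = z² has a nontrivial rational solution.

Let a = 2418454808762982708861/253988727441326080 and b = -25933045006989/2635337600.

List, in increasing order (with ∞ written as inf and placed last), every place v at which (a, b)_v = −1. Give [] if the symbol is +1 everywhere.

[2, 3, 7, 37]

(a, b) ≡ (147630, -29526) mod (ℚ^×)²; places V = {2, 3, 5, 7, 19, 29, 37, ∞}.
(a,b)_3: α=13, u≡1; β=9, v≡1 (mod 3); (1|3)=+1, (1|3)=+1; sign (−1)^1·+1^9·+1^13 = -1.
(a,b)_7: α=-13, u≡3; β=-7, v≡6 (mod 7); (3|7)=-1, (6|7)=-1; sign (−1)^1·-1^-7·-1^-13 = -1.
(a,b)_2: α=-19, β=-7; u≡7, v≡5 (mod 8); ε(u)ε(v)=1·0, αω(v)=-19·1, βω(u)=-7·0; sum ≡ 1  ⇒  -1.
(a,b)_∞: sgn(147630)=+, sgn(-29526)=−, so +1.
(a,b)_29: α=2, u≡9; β=0, v≡16 (mod 29); (9|29)=+1, (16|29)=+1; sign (−1)^0·+1^0·+1^2 = +1.
(a,b)_19: α=1, u≡18; β=1, v≡1 (mod 19); (18|19)=-1, (1|19)=+1; sign (−1)^1·-1^1·+1^1 = +1.
(a,b)_37: α=7, u≡24; β=5, v≡25 (mod 37); (24|37)=-1, (25|37)=+1; sign (−1)^0·-1^5·+1^7 = -1.
(a,b)_5: α=-1, u≡1; β=-2, v≡4 (mod 5); (1|5)=+1, (4|5)=+1; sign (−1)^0·+1^-2·+1^-1 = +1.
(147630, -29526 / ℚ) ramifies at {2, 3, 7, 37}: a division algebra.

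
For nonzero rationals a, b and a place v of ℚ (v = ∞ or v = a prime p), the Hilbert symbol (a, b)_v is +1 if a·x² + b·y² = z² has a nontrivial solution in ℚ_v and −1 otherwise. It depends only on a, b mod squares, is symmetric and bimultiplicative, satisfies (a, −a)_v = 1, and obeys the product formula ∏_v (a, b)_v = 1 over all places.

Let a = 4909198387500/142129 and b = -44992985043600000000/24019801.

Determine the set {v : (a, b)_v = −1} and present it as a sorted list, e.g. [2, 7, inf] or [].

Mod squares: a ≡ 555, b ≡ -209. Check v ∈ {∞, 2, 3, 5, 11, 13, 19, 29, 37}.
v=13: a=13^-2·(≡12), b=13^-4·(≡12) mod 13; (12|13)=+1, (12|13)=+1; (−1)^{-2·-4·6}·(+1)^-4·(+1)^-2 = +1.
v=5: a=5^5·(≡1), b=5^8·(≡4) mod 5; (1|5)=+1, (4|5)=+1; (−1)^{5·8·2}·(+1)^8·(+1)^5 = +1.
v=2: v_2(a)=2, v_2(b)=10; units ≡ 3, 7 (mod 8); ε·ε+αω+βω = 1·1+2·0+10·1 ≡ 1  ⇒  (a,b)_2 = -1.
v=11: a=11^2·(≡5), b=11^3·(≡3) mod 11; (5|11)=+1, (3|11)=+1; (−1)^{2·3·5}·(+1)^3·(+1)^2 = +1.
v=29: a=29^-2·(≡16), b=29^-2·(≡5) mod 29; (16|29)=+1, (5|29)=+1; (−1)^{-2·-2·14}·(+1)^-2·(+1)^-2 = +1.
v=3: a=3^5·(≡2), b=3^2·(≡1) mod 3; (2|3)=-1, (1|3)=+1; (−1)^{5·2·1}·(-1)^2·(+1)^5 = +1.
v=∞: 555 > 0 and -209 < 0  ⇒  (a,b)_∞ = +1.
v=19: a=19^2·(≡17), b=19^3·(≡15) mod 19; (17|19)=+1, (15|19)=-1; (−1)^{2·3·9}·(+1)^3·(-1)^2 = +1.
v=37: a=37^1·(≡20), b=37^2·(≡15) mod 37; (20|37)=-1, (15|37)=-1; (−1)^{1·2·18}·(-1)^2·(-1)^1 = -1.
|Ram(555, -209)| = 2, even; anisotropic at {2, 37}.

[2, 37]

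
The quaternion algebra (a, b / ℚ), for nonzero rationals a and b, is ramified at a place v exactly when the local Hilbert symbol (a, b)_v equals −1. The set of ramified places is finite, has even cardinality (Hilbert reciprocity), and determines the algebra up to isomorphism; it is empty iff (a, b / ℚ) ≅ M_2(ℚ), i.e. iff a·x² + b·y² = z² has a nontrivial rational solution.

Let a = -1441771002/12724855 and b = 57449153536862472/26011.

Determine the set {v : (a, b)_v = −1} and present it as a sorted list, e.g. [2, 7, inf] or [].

Mod squares: a ≡ -2310, b ≡ 375782. Check v ∈ {∞, 2, 3, 5, 7, 11, 13, 17, 19, 29, 31, 37}.
v=3: a=3^7·(≡1), b=3^2·(≡2) mod 3; (1|3)=+1, (2|3)=-1; (−1)^{7·2·1}·(+1)^2·(-1)^7 = -1.
v=19: a=19^0·(≡8), b=19^-1·(≡18) mod 19; (8|19)=-1, (18|19)=-1; (−1)^{0·-1·9}·(-1)^-1·(-1)^0 = -1.
v=2: v_2(a)=1, v_2(b)=3; units ≡ 5, 3 (mod 8); ε·ε+αω+βω = 0·1+1·1+3·1 ≡ 0  ⇒  (a,b)_2 = +1.
v=17: a=17^0·(≡8), b=17^2·(≡5) mod 17; (8|17)=+1, (5|17)=-1; (−1)^{0·2·8}·(+1)^2·(-1)^0 = +1.
v=11: a=11^-1·(≡10), b=11^3·(≡8) mod 11; (10|11)=-1, (8|11)=-1; (−1)^{-1·3·5}·(-1)^3·(-1)^-1 = -1.
v=13: a=13^-2·(≡9), b=13^0·(≡9) mod 13; (9|13)=+1, (9|13)=+1; (−1)^{-2·0·6}·(+1)^0·(+1)^-2 = +1.
v=31: a=31^2·(≡30), b=31^3·(≡10) mod 31; (30|31)=-1, (10|31)=+1; (−1)^{2·3·15}·(-1)^3·(+1)^2 = -1.
v=37: a=37^-2·(≡10), b=37^-2·(≡26) mod 37; (10|37)=+1, (26|37)=+1; (−1)^{-2·-2·18}·(+1)^-2·(+1)^-2 = +1.
v=5: a=5^-1·(≡3), b=5^0·(≡2) mod 5; (3|5)=-1, (2|5)=-1; (−1)^{-1·0·2}·(-1)^0·(-1)^-1 = -1.
v=7: a=7^3·(≡3), b=7^4·(≡4) mod 7; (3|7)=-1, (4|7)=+1; (−1)^{3·4·3}·(-1)^4·(+1)^3 = +1.
v=29: a=29^0·(≡15), b=29^1·(≡22) mod 29; (15|29)=-1, (22|29)=+1; (−1)^{0·1·14}·(-1)^1·(+1)^0 = -1.
v=∞: -2310 < 0 and 375782 > 0  ⇒  (a,b)_∞ = +1.
Ram(-2310, 375782) = {3, 5, 11, 19, 29, 31}; no ℚ_3-point on the conic.

[3, 5, 11, 19, 29, 31]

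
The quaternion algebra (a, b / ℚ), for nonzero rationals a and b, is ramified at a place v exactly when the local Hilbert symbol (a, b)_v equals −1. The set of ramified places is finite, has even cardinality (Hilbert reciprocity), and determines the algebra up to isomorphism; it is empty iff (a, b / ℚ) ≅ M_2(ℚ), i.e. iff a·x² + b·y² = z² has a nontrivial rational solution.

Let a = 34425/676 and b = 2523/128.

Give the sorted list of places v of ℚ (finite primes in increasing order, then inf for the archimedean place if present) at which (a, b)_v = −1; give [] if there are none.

(a, b) ≡ (17, 6) mod (ℚ^×)²; places V = {2, 3, 5, 13, 17, 29, ∞}.
(a,b)_13: α=-2, u≡10; β=0, v≡6 (mod 13); (10|13)=+1, (6|13)=-1; sign (−1)^0·+1^0·-1^-2 = +1.
(a,b)_5: α=2, u≡2; β=0, v≡1 (mod 5); (2|5)=-1, (1|5)=+1; sign (−1)^0·-1^0·+1^2 = +1.
(a,b)_2: α=-2, β=-7; u≡1, v≡3 (mod 8); ε(u)ε(v)=0·1, αω(v)=-2·1, βω(u)=-7·0; sum ≡ 0  ⇒  +1.
(a,b)_3: α=4, u≡2; β=1, v≡2 (mod 3); (2|3)=-1, (2|3)=-1; sign (−1)^0·-1^1·-1^4 = -1.
(a,b)_17: α=1, u≡8; β=0, v≡14 (mod 17); (8|17)=+1, (14|17)=-1; sign (−1)^0·+1^0·-1^1 = -1.
(a,b)_29: α=0, u≡26; β=2, v≡22 (mod 29); (26|29)=-1, (22|29)=+1; sign (−1)^0·-1^2·+1^0 = +1.
(a,b)_∞: sgn(17)=+, sgn(6)=+, so +1.
|Ram(17, 6)| = 2, even; anisotropic at {3, 17}.

[3, 17]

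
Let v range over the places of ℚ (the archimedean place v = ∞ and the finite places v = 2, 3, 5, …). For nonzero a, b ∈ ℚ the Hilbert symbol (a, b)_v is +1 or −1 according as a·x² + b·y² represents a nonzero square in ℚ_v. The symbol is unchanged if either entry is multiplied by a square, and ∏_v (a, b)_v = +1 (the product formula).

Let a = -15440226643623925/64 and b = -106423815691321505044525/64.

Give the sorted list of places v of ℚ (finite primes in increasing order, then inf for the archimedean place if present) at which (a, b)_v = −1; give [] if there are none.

[2, 13, 41, inf]

Mod squares: a ≡ -13, b ≡ -89604229. Check v ∈ {∞, 2, 5, 11, 13, 17, 29, 31, 41}.
v=11: a=11^2·(≡3), b=11^3·(≡8) mod 11; (3|11)=+1, (8|11)=-1; (−1)^{2·3·5}·(+1)^3·(-1)^2 = +1.
v=2: v_2(a)=-6, v_2(b)=-6; units ≡ 3, 3 (mod 8); ε·ε+αω+βω = 1·1+-6·1+-6·1 ≡ 1  ⇒  (a,b)_2 = -1.
v=17: a=17^2·(≡9), b=17^3·(≡8) mod 17; (9|17)=+1, (8|17)=+1; (−1)^{2·3·8}·(+1)^3·(+1)^2 = +1.
v=31: a=31^2·(≡7), b=31^3·(≡15) mod 31; (7|31)=+1, (15|31)=-1; (−1)^{2·3·15}·(+1)^3·(-1)^2 = +1.
v=5: a=5^2·(≡2), b=5^2·(≡1) mod 5; (2|5)=-1, (1|5)=+1; (−1)^{2·2·2}·(-1)^2·(+1)^2 = +1.
v=29: a=29^2·(≡9), b=29^3·(≡24) mod 29; (9|29)=+1, (24|29)=+1; (−1)^{2·3·14}·(+1)^3·(+1)^2 = +1.
v=13: a=13^1·(≡3), b=13^1·(≡8) mod 13; (3|13)=+1, (8|13)=-1; (−1)^{1·1·6}·(+1)^1·(-1)^1 = -1.
v=∞: -13 < 0 and -89604229 < 0  ⇒  (a,b)_∞ = -1.
v=41: a=41^2·(≡6), b=41^3·(≡37) mod 41; (6|41)=-1, (37|41)=+1; (−1)^{2·3·20}·(-1)^3·(+1)^2 = -1.
Ram(-13, -89604229) = {2, 13, 41, ∞}; no ℚ_2-point on the conic.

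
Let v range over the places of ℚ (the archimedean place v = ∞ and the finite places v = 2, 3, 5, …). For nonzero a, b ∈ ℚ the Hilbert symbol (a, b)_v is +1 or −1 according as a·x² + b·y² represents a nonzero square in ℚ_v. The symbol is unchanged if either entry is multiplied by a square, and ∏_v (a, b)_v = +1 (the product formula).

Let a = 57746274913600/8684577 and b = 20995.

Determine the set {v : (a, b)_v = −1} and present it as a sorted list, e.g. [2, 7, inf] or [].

Mod squares: a ≡ 851037, b ≡ 20995. Check v ∈ {∞, 2, 3, 5, 7, 11, 13, 17, 19, 37, 41}.
v=∞: 851037 > 0 and 20995 > 0  ⇒  (a,b)_∞ = +1.
v=2: v_2(a)=6, v_2(b)=0; units ≡ 5, 3 (mod 8); ε·ε+αω+βω = 0·1+6·1+0·1 ≡ 0  ⇒  (a,b)_2 = +1.
v=41: a=41^1·(≡35), b=41^0·(≡3) mod 41; (35|41)=-1, (3|41)=-1; (−1)^{1·0·20}·(-1)^0·(-1)^1 = -1.
v=37: a=37^1·(≡22), b=37^0·(≡16) mod 37; (22|37)=-1, (16|37)=+1; (−1)^{1·0·18}·(-1)^0·(+1)^1 = +1.
v=19: a=19^-2·(≡10), b=19^1·(≡3) mod 19; (10|19)=-1, (3|19)=-1; (−1)^{-2·1·9}·(-1)^1·(-1)^-2 = -1.
v=3: a=3^-7·(≡2), b=3^0·(≡1) mod 3; (2|3)=-1, (1|3)=+1; (−1)^{-7·0·1}·(-1)^0·(+1)^-7 = +1.
v=7: a=7^2·(≡3), b=7^0·(≡2) mod 7; (3|7)=-1, (2|7)=+1; (−1)^{2·0·3}·(-1)^0·(+1)^2 = +1.
v=17: a=17^1·(≡15), b=17^1·(≡11) mod 17; (15|17)=+1, (11|17)=-1; (−1)^{1·1·8}·(+1)^1·(-1)^1 = -1.
v=13: a=13^4·(≡7), b=13^1·(≡3) mod 13; (7|13)=-1, (3|13)=+1; (−1)^{4·1·6}·(-1)^1·(+1)^4 = -1.
v=11: a=11^-1·(≡5), b=11^0·(≡7) mod 11; (5|11)=+1, (7|11)=-1; (−1)^{-1·0·5}·(+1)^0·(-1)^-1 = -1.
v=5: a=5^2·(≡2), b=5^1·(≡4) mod 5; (2|5)=-1, (4|5)=+1; (−1)^{2·1·2}·(-1)^1·(+1)^2 = -1.
Ram(851037, 20995) = {5, 11, 13, 17, 19, 41}; no ℚ_5-point on the conic.

[5, 11, 13, 17, 19, 41]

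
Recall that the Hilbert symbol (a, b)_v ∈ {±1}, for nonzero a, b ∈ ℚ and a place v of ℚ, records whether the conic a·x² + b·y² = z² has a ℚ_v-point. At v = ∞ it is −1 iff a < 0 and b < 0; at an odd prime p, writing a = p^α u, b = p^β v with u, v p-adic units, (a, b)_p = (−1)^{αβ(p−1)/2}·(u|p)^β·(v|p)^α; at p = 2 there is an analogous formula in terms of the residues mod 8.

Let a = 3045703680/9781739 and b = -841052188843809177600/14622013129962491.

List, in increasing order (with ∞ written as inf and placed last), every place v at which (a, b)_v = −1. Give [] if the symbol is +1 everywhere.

(a, b) ≡ (2805, -561) mod (ℚ^×)²; places V = {2, 3, 5, 11, 17, 23, 41, ∞}.
(a,b)_11: α=-1, u≡7; β=-1, v≡3 (mod 11); (7|11)=-1, (3|11)=+1; sign (−1)^1·-1^-1·+1^-1 = +1.
(a,b)_5: α=1, u≡4; β=2, v≡1 (mod 5); (4|5)=+1, (1|5)=+1; sign (−1)^0·+1^2·+1^1 = +1.
(a,b)_2: α=14, β=32; u≡5, v≡7 (mod 8); ε(u)ε(v)=0·1, αω(v)=14·0, βω(u)=32·1; sum ≡ 0  ⇒  +1.
(a,b)_∞: sgn(2805)=+, sgn(-561)=−, so +1.
(a,b)_41: α=-2, u≡19; β=-6, v≡11 (mod 41); (19|41)=-1, (11|41)=-1; sign (−1)^0·-1^-6·-1^-2 = +1.
(a,b)_23: α=-2, u≡20; β=-4, v≡20 (mod 23); (20|23)=-1, (20|23)=-1; sign (−1)^0·-1^-4·-1^-2 = +1.
(a,b)_17: α=1, u≡5; β=3, v≡8 (mod 17); (5|17)=-1, (8|17)=+1; sign (−1)^0·-1^3·+1^1 = -1.
(a,b)_3: α=7, u≡2; β=13, v≡2 (mod 3); (2|3)=-1, (2|3)=-1; sign (−1)^1·-1^13·-1^7 = -1.
Ram(2805, -561) = {3, 17}; no ℚ_3-point on the conic.

[3, 17]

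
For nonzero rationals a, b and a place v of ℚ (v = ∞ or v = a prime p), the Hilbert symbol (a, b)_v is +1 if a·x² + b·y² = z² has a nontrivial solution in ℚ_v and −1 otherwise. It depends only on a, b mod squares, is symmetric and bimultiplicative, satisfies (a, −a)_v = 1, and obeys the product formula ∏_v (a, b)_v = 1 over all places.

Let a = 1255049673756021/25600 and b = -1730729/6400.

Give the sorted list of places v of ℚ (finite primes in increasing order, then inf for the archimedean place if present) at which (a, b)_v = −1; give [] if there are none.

(a, b) ≡ (4301, -209) mod (ℚ^×)²; places V = {2, 3, 5, 7, 11, 13, 17, 19, 23, ∞}.
(a,b)_19: α=2, u≡11; β=1, v≡8 (mod 19); (11|19)=+1, (8|19)=-1; sign (−1)^0·+1^1·-1^2 = +1.
(a,b)_17: α=1, u≡9; β=0, v≡3 (mod 17); (9|17)=+1, (3|17)=-1; sign (−1)^0·+1^0·-1^1 = -1.
(a,b)_7: α=0, u≡3; β=2, v≡4 (mod 7); (3|7)=-1, (4|7)=+1; sign (−1)^0·-1^2·+1^0 = +1.
(a,b)_3: α=14, u≡2; β=0, v≡1 (mod 3); (2|3)=-1, (1|3)=+1; sign (−1)^0·-1^0·+1^14 = +1.
(a,b)_∞: sgn(4301)=+, sgn(-209)=−, so +1.
(a,b)_11: α=1, u≡2; β=1, v≡3 (mod 11); (2|11)=-1, (3|11)=+1; sign (−1)^1·-1^1·+1^1 = +1.
(a,b)_23: α=1, u≡18; β=0, v≡15 (mod 23); (18|23)=+1, (15|23)=-1; sign (−1)^0·+1^0·-1^1 = -1.
(a,b)_5: α=-2, u≡4; β=-2, v≡1 (mod 5); (4|5)=+1, (1|5)=+1; sign (−1)^0·+1^-2·+1^-2 = +1.
(a,b)_13: α=2, u≡5; β=2, v≡4 (mod 13); (5|13)=-1, (4|13)=+1; sign (−1)^0·-1^2·+1^2 = +1.
(a,b)_2: α=-10, β=-8; u≡5, v≡7 (mod 8); ε(u)ε(v)=0·1, αω(v)=-10·0, βω(u)=-8·1; sum ≡ 0  ⇒  +1.
Ram(4301, -209) = {17, 23}; no ℚ_17-point on the conic.

[17, 23]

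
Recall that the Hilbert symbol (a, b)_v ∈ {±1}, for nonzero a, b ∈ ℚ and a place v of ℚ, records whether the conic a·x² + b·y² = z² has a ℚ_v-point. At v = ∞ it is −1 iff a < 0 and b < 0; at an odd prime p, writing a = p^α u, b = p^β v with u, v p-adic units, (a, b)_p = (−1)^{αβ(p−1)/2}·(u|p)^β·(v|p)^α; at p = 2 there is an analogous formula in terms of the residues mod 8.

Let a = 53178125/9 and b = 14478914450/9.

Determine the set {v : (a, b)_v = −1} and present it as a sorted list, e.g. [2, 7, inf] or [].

[2, 5, 11, 13]

Mod squares: a ≡ 85085, b ≡ 2. Check v ∈ {∞, 2, 3, 5, 7, 11, 13, 17}.
v=∞: 85085 > 0 and 2 > 0  ⇒  (a,b)_∞ = +1.
v=13: a=13^1·(≡5), b=13^2·(≡8) mod 13; (5|13)=-1, (8|13)=-1; (−1)^{1·2·6}·(-1)^2·(-1)^1 = -1.
v=2: v_2(a)=0, v_2(b)=1; units ≡ 5, 1 (mod 8); ε·ε+αω+βω = 0·0+0·0+1·1 ≡ 1  ⇒  (a,b)_2 = -1.
v=3: a=3^-2·(≡2), b=3^-2·(≡2) mod 3; (2|3)=-1, (2|3)=-1; (−1)^{-2·-2·1}·(-1)^-2·(-1)^-2 = +1.
v=11: a=11^1·(≡2), b=11^2·(≡7) mod 11; (2|11)=-1, (7|11)=-1; (−1)^{1·2·5}·(-1)^2·(-1)^1 = -1.
v=5: a=5^5·(≡3), b=5^2·(≡2) mod 5; (3|5)=-1, (2|5)=-1; (−1)^{5·2·2}·(-1)^2·(-1)^5 = -1.
v=7: a=7^1·(≡3), b=7^2·(≡2) mod 7; (3|7)=-1, (2|7)=+1; (−1)^{1·2·3}·(-1)^2·(+1)^1 = +1.
v=17: a=17^1·(≡12), b=17^2·(≡9) mod 17; (12|17)=-1, (9|17)=+1; (−1)^{1·2·8}·(-1)^2·(+1)^1 = +1.
Ram(85085, 2) = {2, 5, 11, 13}; no ℚ_2-point on the conic.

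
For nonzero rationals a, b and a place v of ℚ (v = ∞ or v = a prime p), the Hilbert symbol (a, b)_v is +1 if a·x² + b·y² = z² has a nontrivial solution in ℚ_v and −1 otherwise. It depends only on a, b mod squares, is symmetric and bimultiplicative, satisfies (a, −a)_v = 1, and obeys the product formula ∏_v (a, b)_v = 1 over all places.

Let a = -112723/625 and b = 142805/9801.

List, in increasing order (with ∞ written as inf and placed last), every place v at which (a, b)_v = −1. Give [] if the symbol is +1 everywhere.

[5, 23]

Mod squares: a ≡ -667, b ≡ 5. Check v ∈ {∞, 2, 3, 5, 11, 13, 23, 29}.
v=∞: -667 < 0 and 5 > 0  ⇒  (a,b)_∞ = +1.
v=3: a=3^0·(≡2), b=3^-4·(≡2) mod 3; (2|3)=-1, (2|3)=-1; (−1)^{0·-4·1}·(-1)^-4·(-1)^0 = +1.
v=23: a=23^1·(≡11), b=23^0·(≡7) mod 23; (11|23)=-1, (7|23)=-1; (−1)^{1·0·11}·(-1)^0·(-1)^1 = -1.
v=11: a=11^0·(≡3), b=11^-2·(≡9) mod 11; (3|11)=+1, (9|11)=+1; (−1)^{0·-2·5}·(+1)^-2·(+1)^0 = +1.
v=29: a=29^1·(≡9), b=29^0·(≡20) mod 29; (9|29)=+1, (20|29)=+1; (−1)^{1·0·14}·(+1)^0·(+1)^1 = +1.
v=5: a=5^-4·(≡2), b=5^1·(≡1) mod 5; (2|5)=-1, (1|5)=+1; (−1)^{-4·1·2}·(-1)^1·(+1)^-4 = -1.
v=2: v_2(a)=0, v_2(b)=0; units ≡ 5, 5 (mod 8); ε·ε+αω+βω = 0·0+0·1+0·1 ≡ 0  ⇒  (a,b)_2 = +1.
v=13: a=13^2·(≡9), b=13^4·(≡8) mod 13; (9|13)=+1, (8|13)=-1; (−1)^{2·4·6}·(+1)^4·(-1)^2 = +1.
Ram(-667, 5) = {5, 23}; no ℚ_5-point on the conic.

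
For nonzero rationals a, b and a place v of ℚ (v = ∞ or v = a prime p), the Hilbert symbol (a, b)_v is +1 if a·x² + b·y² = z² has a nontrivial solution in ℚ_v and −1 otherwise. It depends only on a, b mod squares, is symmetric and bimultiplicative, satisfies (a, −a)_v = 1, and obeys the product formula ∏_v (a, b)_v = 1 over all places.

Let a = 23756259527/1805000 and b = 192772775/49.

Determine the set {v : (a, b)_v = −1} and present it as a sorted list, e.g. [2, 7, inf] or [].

[2, 11, 17, 29, 37, 41]

(a, b) ≡ (10846, 7710911) mod (ℚ^×)²; places V = {2, 5, 7, 11, 13, 17, 19, 23, 29, 37, 41, ∞}.
(a,b)_13: α=2, u≡12; β=1, v≡3 (mod 13); (12|13)=+1, (3|13)=+1; sign (−1)^0·+1^1·+1^2 = +1.
(a,b)_23: α=2, u≡3; β=1, v≡6 (mod 23); (3|23)=+1, (6|23)=+1; sign (−1)^0·+1^1·+1^2 = +1.
(a,b)_11: α=1, u≡7; β=0, v≡6 (mod 11); (7|11)=-1, (6|11)=-1; sign (−1)^0·-1^0·-1^1 = -1.
(a,b)_5: α=-4, u≡4; β=2, v≡4 (mod 5); (4|5)=+1, (4|5)=+1; sign (−1)^0·+1^2·+1^-4 = +1.
(a,b)_19: α=-2, u≡5; β=0, v≡13 (mod 19); (5|19)=+1, (13|19)=-1; sign (−1)^0·+1^0·-1^-2 = +1.
(a,b)_7: α=2, u≡6; β=-2, v≡6 (mod 7); (6|7)=-1, (6|7)=-1; sign (−1)^0·-1^-2·-1^2 = +1.
(a,b)_17: α=1, u≡15; β=1, v≡10 (mod 17); (15|17)=+1, (10|17)=-1; sign (−1)^0·+1^1·-1^1 = -1.
(a,b)_41: α=0, u≡13; β=1, v≡33 (mod 41); (13|41)=-1, (33|41)=+1; sign (−1)^0·-1^1·+1^0 = -1.
(a,b)_29: α=1, u≡19; β=0, v≡3 (mod 29); (19|29)=-1, (3|29)=-1; sign (−1)^0·-1^0·-1^1 = -1.
(a,b)_2: α=-3, β=0; u≡7, v≡7 (mod 8); ε(u)ε(v)=1·1, αω(v)=-3·0, βω(u)=0·0; sum ≡ 1  ⇒  -1.
(a,b)_∞: sgn(10846)=+, sgn(7710911)=+, so +1.
(a,b)_37: α=0, u≡31; β=1, v≡18 (mod 37); (31|37)=-1, (18|37)=-1; sign (−1)^0·-1^1·-1^0 = -1.
|Ram(10846, 7710911)| = 6, even; anisotropic at {2, 11, 17, 29, 37, 41}.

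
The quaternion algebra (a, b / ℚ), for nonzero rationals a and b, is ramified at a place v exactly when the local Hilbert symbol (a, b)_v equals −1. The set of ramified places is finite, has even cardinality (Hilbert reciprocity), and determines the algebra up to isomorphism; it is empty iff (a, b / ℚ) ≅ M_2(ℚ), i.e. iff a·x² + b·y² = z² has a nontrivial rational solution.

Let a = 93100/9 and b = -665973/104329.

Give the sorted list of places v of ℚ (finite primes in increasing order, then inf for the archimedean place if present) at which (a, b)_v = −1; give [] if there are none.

[2, 7, 11, 19]

(a, b) ≡ (19, -77) mod (ℚ^×)²; places V = {2, 3, 5, 7, 11, 17, 19, 31, ∞}.
(a,b)_5: α=2, u≡1; β=0, v≡3 (mod 5); (1|5)=+1, (3|5)=-1; sign (−1)^0·+1^0·-1^2 = +1.
(a,b)_3: α=-2, u≡1; β=2, v≡1 (mod 3); (1|3)=+1, (1|3)=+1; sign (−1)^0·+1^2·+1^-2 = +1.
(a,b)_∞: sgn(19)=+, sgn(-77)=−, so +1.
(a,b)_11: α=0, u≡2; β=1, v≡9 (mod 11); (2|11)=-1, (9|11)=+1; sign (−1)^0·-1^1·+1^0 = -1.
(a,b)_2: α=2, β=0; u≡3, v≡3 (mod 8); ε(u)ε(v)=1·1, αω(v)=2·1, βω(u)=0·1; sum ≡ 1  ⇒  -1.
(a,b)_19: α=1, u≡4; β=-2, v≡18 (mod 19); (4|19)=+1, (18|19)=-1; sign (−1)^0·+1^-2·-1^1 = -1.
(a,b)_31: α=0, u≡18; β=2, v≡28 (mod 31); (18|31)=+1, (28|31)=+1; sign (−1)^0·+1^2·+1^0 = +1.
(a,b)_7: α=2, u≡5; β=1, v≡5 (mod 7); (5|7)=-1, (5|7)=-1; sign (−1)^0·-1^1·-1^2 = -1.
(a,b)_17: α=0, u≡16; β=-2, v≡9 (mod 17); (16|17)=+1, (9|17)=+1; sign (−1)^0·+1^-2·+1^0 = +1.
|Ram(19, -77)| = 4, even; anisotropic at {2, 7, 11, 19}.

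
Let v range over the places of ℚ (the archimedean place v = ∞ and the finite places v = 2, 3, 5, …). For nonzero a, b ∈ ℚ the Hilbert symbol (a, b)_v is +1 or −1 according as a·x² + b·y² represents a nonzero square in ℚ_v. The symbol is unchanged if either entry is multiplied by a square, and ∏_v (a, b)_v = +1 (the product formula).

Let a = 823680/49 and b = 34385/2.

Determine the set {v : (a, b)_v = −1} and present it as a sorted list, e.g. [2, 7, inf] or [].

[2, 13]

Mod squares: a ≡ 1430, b ≡ 130. Check v ∈ {∞, 2, 3, 5, 7, 11, 13, 23}.
v=11: a=11^1·(≡5), b=11^0·(≡5) mod 11; (5|11)=+1, (5|11)=+1; (−1)^{1·0·5}·(+1)^0·(+1)^1 = +1.
v=2: v_2(a)=7, v_2(b)=-1; units ≡ 3, 1 (mod 8); ε·ε+αω+βω = 1·0+7·0+-1·1 ≡ 1  ⇒  (a,b)_2 = -1.
v=3: a=3^2·(≡2), b=3^0·(≡1) mod 3; (2|3)=-1, (1|3)=+1; (−1)^{2·0·1}·(-1)^0·(+1)^2 = +1.
v=5: a=5^1·(≡4), b=5^1·(≡1) mod 5; (4|5)=+1, (1|5)=+1; (−1)^{1·1·2}·(+1)^1·(+1)^1 = +1.
v=13: a=13^1·(≡5), b=13^1·(≡3) mod 13; (5|13)=-1, (3|13)=+1; (−1)^{1·1·6}·(-1)^1·(+1)^1 = -1.
v=7: a=7^-2·(≡4), b=7^0·(≡4) mod 7; (4|7)=+1, (4|7)=+1; (−1)^{-2·0·3}·(+1)^0·(+1)^-2 = +1.
v=23: a=23^0·(≡9), b=23^2·(≡21) mod 23; (9|23)=+1, (21|23)=-1; (−1)^{0·2·11}·(+1)^2·(-1)^0 = +1.
v=∞: 1430 > 0 and 130 > 0  ⇒  (a,b)_∞ = +1.
Ram(1430, 130) = {2, 13}; no ℚ_2-point on the conic.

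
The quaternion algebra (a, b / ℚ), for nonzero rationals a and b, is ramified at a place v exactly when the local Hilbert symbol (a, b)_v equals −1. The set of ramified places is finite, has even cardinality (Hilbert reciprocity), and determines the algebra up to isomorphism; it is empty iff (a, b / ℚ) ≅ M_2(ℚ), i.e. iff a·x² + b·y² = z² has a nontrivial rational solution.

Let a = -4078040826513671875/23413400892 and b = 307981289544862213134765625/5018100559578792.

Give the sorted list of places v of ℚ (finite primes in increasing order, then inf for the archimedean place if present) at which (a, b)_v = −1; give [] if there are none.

[2, 3, 5, 7]

Mod squares: a ≡ -5005, b ≡ 42. Check v ∈ {∞, 2, 3, 5, 7, 11, 13, 17}.
v=5: a=5^11·(≡4), b=5^16·(≡2) mod 5; (4|5)=+1, (2|5)=-1; (−1)^{11·16·2}·(+1)^16·(-1)^11 = -1.
v=∞: -5005 < 0 and 42 > 0  ⇒  (a,b)_∞ = +1.
v=17: a=17^-2·(≡14), b=17^-2·(≡9) mod 17; (14|17)=-1, (9|17)=+1; (−1)^{-2·-2·8}·(-1)^-2·(+1)^-2 = +1.
v=7: a=7^-3·(≡6), b=7^-5·(≡5) mod 7; (6|7)=-1, (5|7)=-1; (−1)^{-3·-5·3}·(-1)^-5·(-1)^-3 = -1.
v=13: a=13^7·(≡7), b=13^10·(≡12) mod 13; (7|13)=-1, (12|13)=+1; (−1)^{7·10·6}·(-1)^10·(+1)^7 = +1.
v=11: a=11^3·(≡10), b=11^4·(≡4) mod 11; (10|11)=-1, (4|11)=+1; (−1)^{3·4·5}·(-1)^4·(+1)^3 = +1.
v=3: a=3^-10·(≡2), b=3^-17·(≡2) mod 3; (2|3)=-1, (2|3)=-1; (−1)^{-10·-17·1}·(-1)^-17·(-1)^-10 = -1.
v=2: v_2(a)=-2, v_2(b)=-3; units ≡ 3, 5 (mod 8); ε·ε+αω+βω = 1·0+-2·1+-3·1 ≡ 1  ⇒  (a,b)_2 = -1.
(-5005, 42 / ℚ) ramifies at {2, 3, 5, 7}: a division algebra.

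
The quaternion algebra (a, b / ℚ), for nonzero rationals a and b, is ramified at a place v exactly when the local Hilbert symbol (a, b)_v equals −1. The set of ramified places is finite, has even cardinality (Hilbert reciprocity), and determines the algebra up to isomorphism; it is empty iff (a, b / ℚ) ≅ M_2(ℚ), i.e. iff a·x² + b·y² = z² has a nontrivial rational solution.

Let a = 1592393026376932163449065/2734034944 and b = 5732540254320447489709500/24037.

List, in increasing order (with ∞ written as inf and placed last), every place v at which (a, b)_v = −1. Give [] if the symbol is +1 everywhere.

Mod squares: a ≡ 1476412665, b ≡ 2395835. Check v ∈ {∞, 2, 3, 5, 7, 11, 13, 19, 23, 29, 31, 37, 41, 43}.
v=41: a=41^3·(≡26), b=41^1·(≡18) mod 41; (26|41)=-1, (18|41)=+1; (−1)^{3·1·20}·(-1)^1·(+1)^3 = -1.
v=37: a=37^1·(≡3), b=37^2·(≡34) mod 37; (3|37)=+1, (34|37)=+1; (−1)^{1·2·18}·(+1)^2·(+1)^1 = +1.
v=19: a=19^-2·(≡2), b=19^0·(≡11) mod 19; (2|19)=-1, (11|19)=+1; (−1)^{-2·0·9}·(-1)^0·(+1)^-2 = +1.
v=5: a=5^1·(≡2), b=5^3·(≡3) mod 5; (2|5)=-1, (3|5)=-1; (−1)^{1·3·2}·(-1)^3·(-1)^1 = +1.
v=2: v_2(a)=-12, v_2(b)=2; units ≡ 1, 3 (mod 8); ε·ε+αω+βω = 0·1+-12·1+2·0 ≡ 0  ⇒  (a,b)_2 = +1.
v=23: a=23^1·(≡5), b=23^2·(≡19) mod 23; (5|23)=-1, (19|23)=-1; (−1)^{1·2·11}·(-1)^2·(-1)^1 = -1.
v=∞: 1476412665 > 0 and 2395835 > 0  ⇒  (a,b)_∞ = +1.
v=3: a=3^9·(≡2), b=3^12·(≡2) mod 3; (2|3)=-1, (2|3)=-1; (−1)^{9·12·1}·(-1)^12·(-1)^9 = -1.
v=13: a=13^1·(≡8), b=13^-1·(≡8) mod 13; (8|13)=-1, (8|13)=-1; (−1)^{1·-1·6}·(-1)^-1·(-1)^1 = +1.
v=29: a=29^2·(≡22), b=29^3·(≡1) mod 29; (22|29)=+1, (1|29)=+1; (−1)^{2·3·14}·(+1)^3·(+1)^2 = +1.
v=7: a=7^1·(≡3), b=7^0·(≡1) mod 7; (3|7)=-1, (1|7)=+1; (−1)^{1·0·3}·(-1)^0·(+1)^1 = +1.
v=43: a=43^-2·(≡16), b=43^-2·(≡25) mod 43; (16|43)=+1, (25|43)=+1; (−1)^{-2·-2·21}·(+1)^-2·(+1)^-2 = +1.
v=31: a=31^3·(≡8), b=31^3·(≡16) mod 31; (8|31)=+1, (16|31)=+1; (−1)^{3·3·15}·(+1)^3·(+1)^3 = -1.
v=11: a=11^2·(≡6), b=11^0·(≡10) mod 11; (6|11)=-1, (10|11)=-1; (−1)^{2·0·5}·(-1)^0·(-1)^2 = +1.
Ram(1476412665, 2395835) = {3, 23, 31, 41}; no ℚ_3-point on the conic.

[3, 23, 31, 41]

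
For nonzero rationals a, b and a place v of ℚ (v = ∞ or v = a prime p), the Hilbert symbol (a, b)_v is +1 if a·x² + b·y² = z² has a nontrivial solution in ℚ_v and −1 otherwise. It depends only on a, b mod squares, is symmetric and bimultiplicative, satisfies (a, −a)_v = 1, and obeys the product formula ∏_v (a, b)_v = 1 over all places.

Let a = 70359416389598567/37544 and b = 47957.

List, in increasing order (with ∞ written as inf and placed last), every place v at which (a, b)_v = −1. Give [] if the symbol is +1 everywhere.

Mod squares: a ≡ 598, b ≡ 47957. Check v ∈ {∞, 2, 7, 11, 13, 17, 19, 23, 29, 31, 47}.
v=11: a=11^2·(≡5), b=11^0·(≡8) mod 11; (5|11)=+1, (8|11)=-1; (−1)^{2·0·5}·(+1)^0·(-1)^2 = +1.
v=31: a=31^2·(≡14), b=31^1·(≡28) mod 31; (14|31)=+1, (28|31)=+1; (−1)^{2·1·15}·(+1)^1·(+1)^2 = +1.
v=23: a=23^1·(≡2), b=23^0·(≡2) mod 23; (2|23)=+1, (2|23)=+1; (−1)^{1·0·11}·(+1)^0·(+1)^1 = +1.
v=19: a=19^-2·(≡16), b=19^0·(≡1) mod 19; (16|19)=+1, (1|19)=+1; (−1)^{-2·0·9}·(+1)^0·(+1)^-2 = +1.
v=13: a=13^-1·(≡5), b=13^1·(≡10) mod 13; (5|13)=-1, (10|13)=+1; (−1)^{-1·1·6}·(-1)^1·(+1)^-1 = -1.
v=29: a=29^2·(≡19), b=29^0·(≡20) mod 29; (19|29)=-1, (20|29)=+1; (−1)^{2·0·14}·(-1)^0·(+1)^2 = +1.
v=∞: 598 > 0 and 47957 > 0  ⇒  (a,b)_∞ = +1.
v=7: a=7^2·(≡5), b=7^1·(≡5) mod 7; (5|7)=-1, (5|7)=-1; (−1)^{2·1·3}·(-1)^1·(-1)^2 = -1.
v=17: a=17^2·(≡12), b=17^1·(≡16) mod 17; (12|17)=-1, (16|17)=+1; (−1)^{2·1·8}·(-1)^1·(+1)^2 = -1.
v=47: a=47^2·(≡4), b=47^0·(≡17) mod 47; (4|47)=+1, (17|47)=+1; (−1)^{2·0·23}·(+1)^0·(+1)^2 = +1.
v=2: v_2(a)=-3, v_2(b)=0; units ≡ 3, 5 (mod 8); ε·ε+αω+βω = 1·0+-3·1+0·1 ≡ 1  ⇒  (a,b)_2 = -1.
(598, 47957 / ℚ) ramifies at {2, 7, 13, 17}: a division algebra.

[2, 7, 13, 17]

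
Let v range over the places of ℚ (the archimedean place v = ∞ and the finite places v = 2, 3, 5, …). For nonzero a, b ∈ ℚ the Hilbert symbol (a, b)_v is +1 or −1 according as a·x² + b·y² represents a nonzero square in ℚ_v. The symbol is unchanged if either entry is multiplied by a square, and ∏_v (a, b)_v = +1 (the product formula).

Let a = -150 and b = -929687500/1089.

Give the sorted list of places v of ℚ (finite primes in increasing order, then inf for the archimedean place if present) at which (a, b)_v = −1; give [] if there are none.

Mod squares: a ≡ -6, b ≡ -595. Check v ∈ {∞, 2, 3, 5, 7, 11, 17}.
v=11: a=11^0·(≡4), b=11^-2·(≡8) mod 11; (4|11)=+1, (8|11)=-1; (−1)^{0·-2·5}·(+1)^-2·(-1)^0 = +1.
v=17: a=17^0·(≡3), b=17^1·(≡4) mod 17; (3|17)=-1, (4|17)=+1; (−1)^{0·1·8}·(-1)^1·(+1)^0 = -1.
v=∞: -6 < 0 and -595 < 0  ⇒  (a,b)_∞ = -1.
v=7: a=7^0·(≡4), b=7^1·(≡3) mod 7; (4|7)=+1, (3|7)=-1; (−1)^{0·1·3}·(+1)^1·(-1)^0 = +1.
v=5: a=5^2·(≡4), b=5^9·(≡1) mod 5; (4|5)=+1, (1|5)=+1; (−1)^{2·9·2}·(+1)^9·(+1)^2 = +1.
v=2: v_2(a)=1, v_2(b)=2; units ≡ 5, 5 (mod 8); ε·ε+αω+βω = 0·0+1·1+2·1 ≡ 1  ⇒  (a,b)_2 = -1.
v=3: a=3^1·(≡1), b=3^-2·(≡2) mod 3; (1|3)=+1, (2|3)=-1; (−1)^{1·-2·1}·(+1)^-2·(-1)^1 = -1.
Ram(-6, -595) = {2, 3, 17, ∞}; no ℚ_2-point on the conic.

[2, 3, 17, inf]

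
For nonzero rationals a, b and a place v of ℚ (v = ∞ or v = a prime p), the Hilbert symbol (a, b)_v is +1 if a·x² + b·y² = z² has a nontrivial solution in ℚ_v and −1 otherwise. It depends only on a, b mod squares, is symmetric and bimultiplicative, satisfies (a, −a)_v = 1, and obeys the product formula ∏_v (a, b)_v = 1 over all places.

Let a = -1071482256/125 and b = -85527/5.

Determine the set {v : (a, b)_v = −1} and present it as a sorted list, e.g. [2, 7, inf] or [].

(a, b) ≡ (-4133805, -47515) mod (ℚ^×)²; places V = {2, 3, 5, 13, 17, 29, 43, ∞}.
(a,b)_13: α=1, u≡7; β=1, v≡5 (mod 13); (7|13)=-1, (5|13)=-1; sign (−1)^0·-1^1·-1^1 = +1.
(a,b)_5: α=-3, u≡4; β=-1, v≡3 (mod 5); (4|5)=+1, (3|5)=-1; sign (−1)^0·+1^-1·-1^-3 = -1.
(a,b)_2: α=4, β=0; u≡3, v≡5 (mod 8); ε(u)ε(v)=1·0, αω(v)=4·1, βω(u)=0·1; sum ≡ 0  ⇒  +1.
(a,b)_29: α=1, u≡2; β=0, v≡22 (mod 29); (2|29)=-1, (22|29)=+1; sign (−1)^0·-1^0·+1^1 = +1.
(a,b)_43: α=1, u≡9; β=1, v≡15 (mod 43); (9|43)=+1, (15|43)=+1; sign (−1)^1·+1^1·+1^1 = -1.
(a,b)_∞: sgn(-4133805)=−, sgn(-47515)=−, so -1.
(a,b)_3: α=5, u≡1; β=2, v≡2 (mod 3); (1|3)=+1, (2|3)=-1; sign (−1)^0·+1^2·-1^5 = -1.
(a,b)_17: α=1, u≡14; β=1, v≡7 (mod 17); (14|17)=-1, (7|17)=-1; sign (−1)^0·-1^1·-1^1 = +1.
Ram(-4133805, -47515) = {3, 5, 43, ∞}; no ℚ_3-point on the conic.

[3, 5, 43, inf]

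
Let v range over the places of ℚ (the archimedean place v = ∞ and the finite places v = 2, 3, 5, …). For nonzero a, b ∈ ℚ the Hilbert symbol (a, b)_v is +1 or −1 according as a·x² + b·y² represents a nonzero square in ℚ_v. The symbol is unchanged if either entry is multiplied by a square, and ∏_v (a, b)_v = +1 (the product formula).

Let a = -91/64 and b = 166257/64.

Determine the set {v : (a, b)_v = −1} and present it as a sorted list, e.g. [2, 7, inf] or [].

[7, 13]

(a, b) ≡ (-91, 377) mod (ℚ^×)²; places V = {2, 3, 7, 13, 29, ∞}.
(a,b)_7: α=1, u≡1; β=2, v≡5 (mod 7); (1|7)=+1, (5|7)=-1; sign (−1)^0·+1^2·-1^1 = -1.
(a,b)_29: α=0, u≡9; β=1, v≡13 (mod 29); (9|29)=+1, (13|29)=+1; sign (−1)^0·+1^1·+1^0 = +1.
(a,b)_3: α=0, u≡2; β=2, v≡2 (mod 3); (2|3)=-1, (2|3)=-1; sign (−1)^0·-1^2·-1^0 = +1.
(a,b)_13: α=1, u≡7; β=1, v≡3 (mod 13); (7|13)=-1, (3|13)=+1; sign (−1)^0·-1^1·+1^1 = -1.
(a,b)_∞: sgn(-91)=−, sgn(377)=+, so +1.
(a,b)_2: α=-6, β=-6; u≡5, v≡1 (mod 8); ε(u)ε(v)=0·0, αω(v)=-6·0, βω(u)=-6·1; sum ≡ 0  ⇒  +1.
|Ram(-91, 377)| = 2, even; anisotropic at {7, 13}.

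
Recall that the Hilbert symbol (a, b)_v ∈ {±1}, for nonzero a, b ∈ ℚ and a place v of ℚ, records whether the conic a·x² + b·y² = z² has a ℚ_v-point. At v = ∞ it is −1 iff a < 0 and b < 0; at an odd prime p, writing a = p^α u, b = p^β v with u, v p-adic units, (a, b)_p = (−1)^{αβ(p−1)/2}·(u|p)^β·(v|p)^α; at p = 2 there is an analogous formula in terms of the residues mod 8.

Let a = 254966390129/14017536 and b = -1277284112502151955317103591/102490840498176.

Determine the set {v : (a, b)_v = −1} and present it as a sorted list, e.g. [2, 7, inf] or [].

[19, 37]

Mod squares: a ≡ 16169, b ≡ -501239. Check v ∈ {∞, 2, 3, 11, 13, 19, 23, 29, 31, 37}.
v=19: a=19^5·(≡10), b=19^13·(≡13) mod 19; (10|19)=-1, (13|19)=-1; (−1)^{5·13·9}·(-1)^13·(-1)^5 = -1.
v=23: a=23^1·(≡2), b=23^1·(≡15) mod 23; (2|23)=+1, (15|23)=-1; (−1)^{1·1·11}·(+1)^1·(-1)^1 = +1.
v=2: v_2(a)=-10, v_2(b)=-18; units ≡ 1, 1 (mod 8); ε·ε+αω+βω = 0·0+-10·0+-18·0 ≡ 0  ⇒  (a,b)_2 = +1.
v=11: a=11^2·(≡8), b=11^0·(≡5) mod 11; (8|11)=-1, (5|11)=+1; (−1)^{2·0·5}·(-1)^0·(+1)^2 = +1.
v=∞: 16169 > 0 and -501239 < 0  ⇒  (a,b)_∞ = +1.
v=37: a=37^1·(≡27), b=37^3·(≡6) mod 37; (27|37)=+1, (6|37)=-1; (−1)^{1·3·18}·(+1)^3·(-1)^1 = -1.
v=31: a=31^0·(≡9), b=31^1·(≡30) mod 31; (9|31)=+1, (30|31)=-1; (−1)^{0·1·15}·(+1)^1·(-1)^0 = +1.
v=13: a=13^-2·(≡12), b=13^-6·(≡2) mod 13; (12|13)=+1, (2|13)=-1; (−1)^{-2·-6·6}·(+1)^-6·(-1)^-2 = +1.
v=29: a=29^0·(≡20), b=29^2·(≡27) mod 29; (20|29)=+1, (27|29)=-1; (−1)^{0·2·14}·(+1)^2·(-1)^0 = +1.
v=3: a=3^-4·(≡2), b=3^-4·(≡1) mod 3; (2|3)=-1, (1|3)=+1; (−1)^{-4·-4·1}·(-1)^-4·(+1)^-4 = +1.
|Ram(16169, -501239)| = 2, even; anisotropic at {19, 37}.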